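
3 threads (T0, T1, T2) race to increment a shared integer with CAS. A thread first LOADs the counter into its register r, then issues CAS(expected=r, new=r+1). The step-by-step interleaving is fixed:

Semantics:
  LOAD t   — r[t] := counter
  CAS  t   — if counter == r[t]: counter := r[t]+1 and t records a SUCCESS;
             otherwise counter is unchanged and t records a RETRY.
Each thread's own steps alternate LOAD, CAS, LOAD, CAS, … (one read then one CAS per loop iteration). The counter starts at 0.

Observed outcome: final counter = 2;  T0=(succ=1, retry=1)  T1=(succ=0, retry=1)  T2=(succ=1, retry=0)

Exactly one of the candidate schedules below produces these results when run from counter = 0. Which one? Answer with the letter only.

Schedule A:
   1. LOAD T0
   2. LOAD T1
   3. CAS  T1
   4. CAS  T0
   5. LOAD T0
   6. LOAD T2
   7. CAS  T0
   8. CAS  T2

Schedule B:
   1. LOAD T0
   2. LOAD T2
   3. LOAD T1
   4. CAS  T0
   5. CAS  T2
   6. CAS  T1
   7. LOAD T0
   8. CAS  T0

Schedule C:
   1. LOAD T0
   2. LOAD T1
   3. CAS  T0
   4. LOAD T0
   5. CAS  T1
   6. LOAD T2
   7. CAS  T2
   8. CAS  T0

Tracing schedule C:
step 1: T0 LOAD ⇒ load; ctr=0 reg=0
step 2: T1 LOAD ⇒ load; ctr=0 reg=0
step 3: T0 CAS ⇒ ok; ctr=1 reg=0
step 4: T0 LOAD ⇒ load; ctr=1 reg=1
step 5: T1 CAS ⇒ retry; ctr=1 reg=0
step 6: T2 LOAD ⇒ load; ctr=1 reg=1
step 7: T2 CAS ⇒ ok; ctr=2 reg=1
step 8: T0 CAS ⇒ retry; ctr=2 reg=1

C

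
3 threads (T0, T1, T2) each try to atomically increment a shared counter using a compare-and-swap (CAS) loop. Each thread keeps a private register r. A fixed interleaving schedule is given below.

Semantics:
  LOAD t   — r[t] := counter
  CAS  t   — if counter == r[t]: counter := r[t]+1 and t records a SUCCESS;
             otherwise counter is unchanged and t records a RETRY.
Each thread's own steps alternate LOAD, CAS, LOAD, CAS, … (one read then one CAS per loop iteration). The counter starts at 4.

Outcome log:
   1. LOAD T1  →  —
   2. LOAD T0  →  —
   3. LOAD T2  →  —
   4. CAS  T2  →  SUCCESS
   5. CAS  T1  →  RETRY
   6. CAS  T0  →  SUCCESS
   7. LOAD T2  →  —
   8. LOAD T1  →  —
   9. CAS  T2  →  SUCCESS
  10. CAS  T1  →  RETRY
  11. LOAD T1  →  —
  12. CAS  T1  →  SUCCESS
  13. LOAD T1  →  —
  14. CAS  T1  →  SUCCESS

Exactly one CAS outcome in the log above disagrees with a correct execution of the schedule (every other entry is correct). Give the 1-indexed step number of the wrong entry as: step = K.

step = 6

Reference trace:
1. LOAD T1 → mem=4 r[T1]=4 [LOAD]
2. LOAD T0 → mem=4 r[T0]=4 [LOAD]
3. LOAD T2 → mem=4 r[T2]=4 [LOAD]
4. CAS T2 → mem=5 r[T2]=4 [OK]
5. CAS T1 → mem=5 r[T1]=4 [RETRY]
6. CAS T0 → mem=5 r[T0]=4 [RETRY]
7. LOAD T2 → mem=5 r[T2]=5 [LOAD]
8. LOAD T1 → mem=5 r[T1]=5 [LOAD]
9. CAS T2 → mem=6 r[T2]=5 [OK]
10. CAS T1 → mem=6 r[T1]=5 [RETRY]
11. LOAD T1 → mem=6 r[T1]=6 [LOAD]
12. CAS T1 → mem=7 r[T1]=6 [OK]
13. LOAD T1 → mem=7 r[T1]=7 [LOAD]
14. CAS T1 → mem=8 r[T1]=7 [OK]
Flip is step 6.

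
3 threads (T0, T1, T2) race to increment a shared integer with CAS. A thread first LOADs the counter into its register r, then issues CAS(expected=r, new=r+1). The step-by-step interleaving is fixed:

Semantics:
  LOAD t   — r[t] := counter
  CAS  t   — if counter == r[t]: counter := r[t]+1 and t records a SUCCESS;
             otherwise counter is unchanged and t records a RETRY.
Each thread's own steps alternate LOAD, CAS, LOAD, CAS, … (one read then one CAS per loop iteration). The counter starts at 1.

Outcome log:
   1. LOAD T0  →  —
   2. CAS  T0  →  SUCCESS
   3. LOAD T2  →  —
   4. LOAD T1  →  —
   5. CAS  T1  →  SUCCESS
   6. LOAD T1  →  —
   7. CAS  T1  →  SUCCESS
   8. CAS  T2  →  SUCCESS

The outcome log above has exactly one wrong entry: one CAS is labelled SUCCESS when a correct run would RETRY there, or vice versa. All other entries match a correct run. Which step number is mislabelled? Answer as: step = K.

Correct run:
step 1: T0 LOAD ⇒ load; ctr=1 reg=1
step 2: T0 CAS ⇒ ok; ctr=2 reg=1
step 3: T2 LOAD ⇒ load; ctr=2 reg=2
step 4: T1 LOAD ⇒ load; ctr=2 reg=2
step 5: T1 CAS ⇒ ok; ctr=3 reg=2
step 6: T1 LOAD ⇒ load; ctr=3 reg=3
step 7: T1 CAS ⇒ ok; ctr=4 reg=3
step 8: T2 CAS ⇒ retry; ctr=4 reg=2
Log disagrees first at step 8.

step = 8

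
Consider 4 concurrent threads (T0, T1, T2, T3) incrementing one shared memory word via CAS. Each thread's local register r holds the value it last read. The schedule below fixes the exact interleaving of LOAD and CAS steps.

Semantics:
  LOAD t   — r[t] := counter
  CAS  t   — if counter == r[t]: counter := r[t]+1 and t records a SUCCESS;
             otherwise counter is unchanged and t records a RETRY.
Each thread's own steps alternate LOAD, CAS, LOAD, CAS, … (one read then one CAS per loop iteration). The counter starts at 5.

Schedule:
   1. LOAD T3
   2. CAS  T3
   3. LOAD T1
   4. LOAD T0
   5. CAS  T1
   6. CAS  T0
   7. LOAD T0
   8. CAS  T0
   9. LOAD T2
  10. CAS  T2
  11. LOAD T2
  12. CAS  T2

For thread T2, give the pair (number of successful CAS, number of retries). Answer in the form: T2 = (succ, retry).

T2 = (2, 0)

   1) LOAD T3:  M=5  r_T3=5
   2) CAS  T3:  M=6  r_T3=5 ✓
   3) LOAD T1:  M=6  r_T1=6
   4) LOAD T0:  M=6  r_T0=6
   5) CAS  T1:  M=7  r_T1=6 ✓
   6) CAS  T0:  M=7  r_T0=6 ✗
   7) LOAD T0:  M=7  r_T0=7
   8) CAS  T0:  M=8  r_T0=7 ✓
   9) LOAD T2:  M=8  r_T2=8
  10) CAS  T2:  M=9  r_T2=8 ✓
  11) LOAD T2:  M=9  r_T2=9
  12) CAS  T2:  M=10  r_T2=9 ✓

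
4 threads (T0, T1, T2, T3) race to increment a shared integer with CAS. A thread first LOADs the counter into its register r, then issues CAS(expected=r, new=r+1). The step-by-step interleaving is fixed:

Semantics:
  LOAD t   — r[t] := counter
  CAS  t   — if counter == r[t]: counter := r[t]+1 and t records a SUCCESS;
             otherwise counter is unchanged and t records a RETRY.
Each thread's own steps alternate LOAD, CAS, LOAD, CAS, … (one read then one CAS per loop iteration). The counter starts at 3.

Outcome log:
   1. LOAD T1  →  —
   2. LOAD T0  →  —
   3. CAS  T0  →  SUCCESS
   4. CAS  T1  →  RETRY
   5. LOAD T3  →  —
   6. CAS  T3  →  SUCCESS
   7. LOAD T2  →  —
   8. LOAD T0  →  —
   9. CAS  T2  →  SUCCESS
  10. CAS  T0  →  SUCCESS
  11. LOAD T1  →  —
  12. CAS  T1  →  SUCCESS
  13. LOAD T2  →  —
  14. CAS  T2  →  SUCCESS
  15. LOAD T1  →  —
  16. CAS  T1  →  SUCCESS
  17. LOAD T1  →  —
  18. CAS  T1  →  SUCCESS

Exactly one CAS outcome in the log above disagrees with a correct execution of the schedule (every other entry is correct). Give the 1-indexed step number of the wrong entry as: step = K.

step = 10

Reference trace:
step 1: T1 LOAD ⇒ load; ctr=3 reg=3
step 2: T0 LOAD ⇒ load; ctr=3 reg=3
step 3: T0 CAS ⇒ ok; ctr=4 reg=3
step 4: T1 CAS ⇒ retry; ctr=4 reg=3
step 5: T3 LOAD ⇒ load; ctr=4 reg=4
step 6: T3 CAS ⇒ ok; ctr=5 reg=4
step 7: T2 LOAD ⇒ load; ctr=5 reg=5
step 8: T0 LOAD ⇒ load; ctr=5 reg=5
step 9: T2 CAS ⇒ ok; ctr=6 reg=5
step 10: T0 CAS ⇒ retry; ctr=6 reg=5
step 11: T1 LOAD ⇒ load; ctr=6 reg=6
step 12: T1 CAS ⇒ ok; ctr=7 reg=6
step 13: T2 LOAD ⇒ load; ctr=7 reg=7
step 14: T2 CAS ⇒ ok; ctr=8 reg=7
step 15: T1 LOAD ⇒ load; ctr=8 reg=8
step 16: T1 CAS ⇒ ok; ctr=9 reg=8
step 17: T1 LOAD ⇒ load; ctr=9 reg=9
step 18: T1 CAS ⇒ ok; ctr=10 reg=9
Log disagrees first at step 10.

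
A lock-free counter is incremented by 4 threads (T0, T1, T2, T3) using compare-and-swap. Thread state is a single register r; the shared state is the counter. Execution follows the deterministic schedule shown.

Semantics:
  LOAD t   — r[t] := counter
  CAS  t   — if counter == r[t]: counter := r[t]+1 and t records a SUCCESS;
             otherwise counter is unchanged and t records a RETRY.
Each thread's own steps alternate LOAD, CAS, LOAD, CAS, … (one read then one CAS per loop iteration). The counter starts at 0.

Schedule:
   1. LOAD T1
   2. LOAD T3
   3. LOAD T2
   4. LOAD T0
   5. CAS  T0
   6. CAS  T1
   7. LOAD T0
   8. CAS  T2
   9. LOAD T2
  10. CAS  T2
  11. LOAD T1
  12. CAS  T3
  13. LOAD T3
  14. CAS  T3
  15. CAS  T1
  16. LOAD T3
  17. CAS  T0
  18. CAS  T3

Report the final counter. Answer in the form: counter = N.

[1] T1.load  rd  (counter 0, T1.r 0)
[2] T3.load  rd  (counter 0, T3.r 0)
[3] T2.load  rd  (counter 0, T2.r 0)
[4] T0.load  rd  (counter 0, T0.r 0)
[5] T0.cas  hit  (counter 1, T0.r 0)
[6] T1.cas  miss  (counter 1, T1.r 0)
[7] T0.load  rd  (counter 1, T0.r 1)
[8] T2.cas  miss  (counter 1, T2.r 0)
[9] T2.load  rd  (counter 1, T2.r 1)
[10] T2.cas  hit  (counter 2, T2.r 1)
[11] T1.load  rd  (counter 2, T1.r 2)
[12] T3.cas  miss  (counter 2, T3.r 0)
[13] T3.load  rd  (counter 2, T3.r 2)
[14] T3.cas  hit  (counter 3, T3.r 2)
[15] T1.cas  miss  (counter 3, T1.r 2)
[16] T3.load  rd  (counter 3, T3.r 3)
[17] T0.cas  miss  (counter 3, T0.r 1)
[18] T3.cas  hit  (counter 4, T3.r 3)

counter = 4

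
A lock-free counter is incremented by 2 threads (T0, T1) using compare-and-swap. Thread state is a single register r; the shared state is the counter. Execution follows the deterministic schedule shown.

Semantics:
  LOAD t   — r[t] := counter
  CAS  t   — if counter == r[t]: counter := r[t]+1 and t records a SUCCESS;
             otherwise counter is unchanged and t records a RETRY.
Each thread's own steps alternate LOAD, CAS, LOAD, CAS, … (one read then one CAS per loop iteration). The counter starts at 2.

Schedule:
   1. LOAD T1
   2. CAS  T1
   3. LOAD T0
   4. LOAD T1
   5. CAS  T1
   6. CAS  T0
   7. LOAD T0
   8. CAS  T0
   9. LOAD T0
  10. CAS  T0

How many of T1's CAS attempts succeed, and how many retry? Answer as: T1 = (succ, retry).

T1 = (2, 0)

#1 T1 reads 2
#2 T1 CAS(2→3) writes; counter now 3
#3 T0 reads 3
#4 T1 reads 3
#5 T1 CAS(3→4) writes; counter now 4
#6 T0 CAS(3→4) fails; counter now 4
#7 T0 reads 4
#8 T0 CAS(4→5) writes; counter now 5
#9 T0 reads 5
#10 T0 CAS(5→6) writes; counter now 6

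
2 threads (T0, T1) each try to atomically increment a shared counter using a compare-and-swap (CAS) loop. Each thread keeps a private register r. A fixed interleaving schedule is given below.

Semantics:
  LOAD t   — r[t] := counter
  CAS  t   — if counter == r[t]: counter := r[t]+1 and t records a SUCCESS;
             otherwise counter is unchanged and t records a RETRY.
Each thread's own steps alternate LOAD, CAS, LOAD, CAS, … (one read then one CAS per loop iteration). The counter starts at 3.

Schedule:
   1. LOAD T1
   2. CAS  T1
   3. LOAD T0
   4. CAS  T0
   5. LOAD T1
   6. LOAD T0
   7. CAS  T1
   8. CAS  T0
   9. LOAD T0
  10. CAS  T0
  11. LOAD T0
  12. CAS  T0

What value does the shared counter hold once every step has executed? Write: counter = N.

counter = 8

   1) LOAD T1:  M=3  r_T1=3
   2) CAS  T1:  M=4  r_T1=3 ✓
   3) LOAD T0:  M=4  r_T0=4
   4) CAS  T0:  M=5  r_T0=4 ✓
   5) LOAD T1:  M=5  r_T1=5
   6) LOAD T0:  M=5  r_T0=5
   7) CAS  T1:  M=6  r_T1=5 ✓
   8) CAS  T0:  M=6  r_T0=5 ✗
   9) LOAD T0:  M=6  r_T0=6
  10) CAS  T0:  M=7  r_T0=6 ✓
  11) LOAD T0:  M=7  r_T0=7
  12) CAS  T0:  M=8  r_T0=7 ✓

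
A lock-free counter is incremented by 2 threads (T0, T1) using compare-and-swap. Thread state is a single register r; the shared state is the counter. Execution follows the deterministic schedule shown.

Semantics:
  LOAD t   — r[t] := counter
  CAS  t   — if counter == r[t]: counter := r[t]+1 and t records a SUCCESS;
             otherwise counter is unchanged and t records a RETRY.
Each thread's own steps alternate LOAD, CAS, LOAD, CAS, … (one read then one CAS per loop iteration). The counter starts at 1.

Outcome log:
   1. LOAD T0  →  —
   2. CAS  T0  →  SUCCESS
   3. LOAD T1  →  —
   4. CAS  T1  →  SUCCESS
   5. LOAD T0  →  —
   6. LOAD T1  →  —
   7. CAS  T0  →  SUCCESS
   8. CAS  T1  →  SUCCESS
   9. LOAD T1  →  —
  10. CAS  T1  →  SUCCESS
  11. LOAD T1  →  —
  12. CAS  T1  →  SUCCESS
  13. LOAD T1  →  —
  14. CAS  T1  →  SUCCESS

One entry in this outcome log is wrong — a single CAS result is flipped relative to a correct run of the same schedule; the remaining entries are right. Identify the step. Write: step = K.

Correct run:
#1 T0 reads 1
#2 T0 CAS(1→2) writes; counter now 2
#3 T1 reads 2
#4 T1 CAS(2→3) writes; counter now 3
#5 T0 reads 3
#6 T1 reads 3
#7 T0 CAS(3→4) writes; counter now 4
#8 T1 CAS(3→4) fails; counter now 4
#9 T1 reads 4
#10 T1 CAS(4→5) writes; counter now 5
#11 T1 reads 5
#12 T1 CAS(5→6) writes; counter now 6
#13 T1 reads 6
#14 T1 CAS(6→7) writes; counter now 7
Flip is step 8.

step = 8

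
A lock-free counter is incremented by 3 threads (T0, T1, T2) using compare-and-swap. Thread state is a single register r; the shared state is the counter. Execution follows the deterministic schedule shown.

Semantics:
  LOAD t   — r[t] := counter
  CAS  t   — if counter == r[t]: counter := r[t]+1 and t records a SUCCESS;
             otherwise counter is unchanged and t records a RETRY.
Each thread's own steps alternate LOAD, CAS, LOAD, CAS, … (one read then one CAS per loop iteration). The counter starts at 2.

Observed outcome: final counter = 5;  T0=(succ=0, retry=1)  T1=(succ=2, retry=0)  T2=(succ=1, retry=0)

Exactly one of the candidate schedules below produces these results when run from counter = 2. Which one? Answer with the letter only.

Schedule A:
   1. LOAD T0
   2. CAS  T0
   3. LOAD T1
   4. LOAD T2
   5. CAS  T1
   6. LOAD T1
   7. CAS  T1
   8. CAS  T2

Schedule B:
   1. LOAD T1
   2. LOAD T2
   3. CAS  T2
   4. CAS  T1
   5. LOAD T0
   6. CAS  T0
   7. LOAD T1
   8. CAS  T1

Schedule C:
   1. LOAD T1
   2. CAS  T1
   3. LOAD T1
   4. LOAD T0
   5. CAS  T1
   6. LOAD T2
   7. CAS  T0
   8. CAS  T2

Tracing schedule C:
1. LOAD T1 → mem=2 r[T1]=2 [LOAD]
2. CAS T1 → mem=3 r[T1]=2 [OK]
3. LOAD T1 → mem=3 r[T1]=3 [LOAD]
4. LOAD T0 → mem=3 r[T0]=3 [LOAD]
5. CAS T1 → mem=4 r[T1]=3 [OK]
6. LOAD T2 → mem=4 r[T2]=4 [LOAD]
7. CAS T0 → mem=4 r[T0]=3 [RETRY]
8. CAS T2 → mem=5 r[T2]=4 [OK]

C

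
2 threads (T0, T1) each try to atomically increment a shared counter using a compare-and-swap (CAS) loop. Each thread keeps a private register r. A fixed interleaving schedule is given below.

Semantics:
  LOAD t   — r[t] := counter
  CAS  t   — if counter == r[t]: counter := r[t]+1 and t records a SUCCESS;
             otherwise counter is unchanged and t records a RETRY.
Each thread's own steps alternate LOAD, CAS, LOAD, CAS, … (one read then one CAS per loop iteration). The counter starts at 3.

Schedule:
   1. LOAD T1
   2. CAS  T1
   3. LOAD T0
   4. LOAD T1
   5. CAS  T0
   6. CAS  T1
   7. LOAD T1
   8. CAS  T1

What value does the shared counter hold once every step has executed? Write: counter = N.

counter = 6

1. LOAD T1 → mem=3 r[T1]=3 [LOAD]
2. CAS T1 → mem=4 r[T1]=3 [OK]
3. LOAD T0 → mem=4 r[T0]=4 [LOAD]
4. LOAD T1 → mem=4 r[T1]=4 [LOAD]
5. CAS T0 → mem=5 r[T0]=4 [OK]
6. CAS T1 → mem=5 r[T1]=4 [RETRY]
7. LOAD T1 → mem=5 r[T1]=5 [LOAD]
8. CAS T1 → mem=6 r[T1]=5 [OK]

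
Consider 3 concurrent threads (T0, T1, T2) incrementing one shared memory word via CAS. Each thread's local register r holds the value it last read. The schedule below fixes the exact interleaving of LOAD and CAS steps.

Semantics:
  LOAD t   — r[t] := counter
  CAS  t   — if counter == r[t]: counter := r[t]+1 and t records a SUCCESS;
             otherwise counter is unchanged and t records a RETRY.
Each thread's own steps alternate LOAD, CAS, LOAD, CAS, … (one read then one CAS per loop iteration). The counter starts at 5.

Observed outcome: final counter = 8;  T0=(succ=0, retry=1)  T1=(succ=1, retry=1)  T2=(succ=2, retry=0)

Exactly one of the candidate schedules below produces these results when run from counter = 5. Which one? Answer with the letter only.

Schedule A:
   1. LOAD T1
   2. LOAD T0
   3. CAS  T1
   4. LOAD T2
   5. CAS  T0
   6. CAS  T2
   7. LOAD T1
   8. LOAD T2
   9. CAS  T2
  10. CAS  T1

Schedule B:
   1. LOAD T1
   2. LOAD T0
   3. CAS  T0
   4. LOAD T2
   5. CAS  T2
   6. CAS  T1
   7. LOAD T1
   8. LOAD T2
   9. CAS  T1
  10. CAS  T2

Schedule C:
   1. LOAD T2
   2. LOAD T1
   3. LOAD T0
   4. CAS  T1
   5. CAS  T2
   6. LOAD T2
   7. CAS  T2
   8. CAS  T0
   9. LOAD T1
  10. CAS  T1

A

Simulating candidate A:
   1) LOAD T1:  M=5  r_T1=5
   2) LOAD T0:  M=5  r_T0=5
   3) CAS  T1:  M=6  r_T1=5 ✓
   4) LOAD T2:  M=6  r_T2=6
   5) CAS  T0:  M=6  r_T0=5 ✗
   6) CAS  T2:  M=7  r_T2=6 ✓
   7) LOAD T1:  M=7  r_T1=7
   8) LOAD T2:  M=7  r_T2=7
   9) CAS  T2:  M=8  r_T2=7 ✓
  10) CAS  T1:  M=8  r_T1=7 ✗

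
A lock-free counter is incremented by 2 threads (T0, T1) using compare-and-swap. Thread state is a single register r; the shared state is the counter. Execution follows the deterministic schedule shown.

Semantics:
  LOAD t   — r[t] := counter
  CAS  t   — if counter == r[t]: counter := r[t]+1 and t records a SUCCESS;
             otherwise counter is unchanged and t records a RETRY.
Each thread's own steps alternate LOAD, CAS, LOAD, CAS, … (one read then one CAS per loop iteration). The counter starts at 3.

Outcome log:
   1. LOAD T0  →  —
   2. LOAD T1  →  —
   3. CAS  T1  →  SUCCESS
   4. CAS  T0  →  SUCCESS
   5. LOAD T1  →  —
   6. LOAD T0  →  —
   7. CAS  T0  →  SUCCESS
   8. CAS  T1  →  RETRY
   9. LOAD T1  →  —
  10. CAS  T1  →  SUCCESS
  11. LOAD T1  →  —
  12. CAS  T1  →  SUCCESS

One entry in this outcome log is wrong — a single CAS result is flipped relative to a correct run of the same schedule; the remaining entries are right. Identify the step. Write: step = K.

step = 4

Correct run:
1. LOAD T0 → mem=3 r[T0]=3 [LOAD]
2. LOAD T1 → mem=3 r[T1]=3 [LOAD]
3. CAS T1 → mem=4 r[T1]=3 [OK]
4. CAS T0 → mem=4 r[T0]=3 [RETRY]
5. LOAD T1 → mem=4 r[T1]=4 [LOAD]
6. LOAD T0 → mem=4 r[T0]=4 [LOAD]
7. CAS T0 → mem=5 r[T0]=4 [OK]
8. CAS T1 → mem=5 r[T1]=4 [RETRY]
9. LOAD T1 → mem=5 r[T1]=5 [LOAD]
10. CAS T1 → mem=6 r[T1]=5 [OK]
11. LOAD T1 → mem=6 r[T1]=6 [LOAD]
12. CAS T1 → mem=7 r[T1]=6 [OK]
Log disagrees first at step 4.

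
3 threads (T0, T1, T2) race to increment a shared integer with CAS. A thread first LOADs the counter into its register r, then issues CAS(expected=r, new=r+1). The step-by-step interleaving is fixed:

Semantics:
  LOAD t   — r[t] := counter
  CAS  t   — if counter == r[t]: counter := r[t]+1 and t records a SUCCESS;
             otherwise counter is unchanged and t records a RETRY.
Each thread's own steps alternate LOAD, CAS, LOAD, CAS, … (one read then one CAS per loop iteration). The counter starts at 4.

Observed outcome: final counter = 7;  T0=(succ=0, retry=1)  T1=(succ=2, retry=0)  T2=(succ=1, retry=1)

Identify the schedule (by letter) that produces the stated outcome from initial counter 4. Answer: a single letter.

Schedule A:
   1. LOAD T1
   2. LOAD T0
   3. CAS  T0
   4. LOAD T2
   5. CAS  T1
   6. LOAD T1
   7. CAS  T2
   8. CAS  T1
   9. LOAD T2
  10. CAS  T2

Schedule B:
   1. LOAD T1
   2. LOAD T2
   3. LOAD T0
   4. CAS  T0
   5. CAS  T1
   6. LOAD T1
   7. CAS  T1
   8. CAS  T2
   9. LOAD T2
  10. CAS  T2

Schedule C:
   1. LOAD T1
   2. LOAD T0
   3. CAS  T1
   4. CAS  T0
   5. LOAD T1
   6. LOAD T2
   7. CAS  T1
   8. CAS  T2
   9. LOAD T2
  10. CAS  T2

C

Simulating candidate C:
1. LOAD T1 → mem=4 r[T1]=4 [LOAD]
2. LOAD T0 → mem=4 r[T0]=4 [LOAD]
3. CAS T1 → mem=5 r[T1]=4 [OK]
4. CAS T0 → mem=5 r[T0]=4 [RETRY]
5. LOAD T1 → mem=5 r[T1]=5 [LOAD]
6. LOAD T2 → mem=5 r[T2]=5 [LOAD]
7. CAS T1 → mem=6 r[T1]=5 [OK]
8. CAS T2 → mem=6 r[T2]=5 [RETRY]
9. LOAD T2 → mem=6 r[T2]=6 [LOAD]
10. CAS T2 → mem=7 r[T2]=6 [OK]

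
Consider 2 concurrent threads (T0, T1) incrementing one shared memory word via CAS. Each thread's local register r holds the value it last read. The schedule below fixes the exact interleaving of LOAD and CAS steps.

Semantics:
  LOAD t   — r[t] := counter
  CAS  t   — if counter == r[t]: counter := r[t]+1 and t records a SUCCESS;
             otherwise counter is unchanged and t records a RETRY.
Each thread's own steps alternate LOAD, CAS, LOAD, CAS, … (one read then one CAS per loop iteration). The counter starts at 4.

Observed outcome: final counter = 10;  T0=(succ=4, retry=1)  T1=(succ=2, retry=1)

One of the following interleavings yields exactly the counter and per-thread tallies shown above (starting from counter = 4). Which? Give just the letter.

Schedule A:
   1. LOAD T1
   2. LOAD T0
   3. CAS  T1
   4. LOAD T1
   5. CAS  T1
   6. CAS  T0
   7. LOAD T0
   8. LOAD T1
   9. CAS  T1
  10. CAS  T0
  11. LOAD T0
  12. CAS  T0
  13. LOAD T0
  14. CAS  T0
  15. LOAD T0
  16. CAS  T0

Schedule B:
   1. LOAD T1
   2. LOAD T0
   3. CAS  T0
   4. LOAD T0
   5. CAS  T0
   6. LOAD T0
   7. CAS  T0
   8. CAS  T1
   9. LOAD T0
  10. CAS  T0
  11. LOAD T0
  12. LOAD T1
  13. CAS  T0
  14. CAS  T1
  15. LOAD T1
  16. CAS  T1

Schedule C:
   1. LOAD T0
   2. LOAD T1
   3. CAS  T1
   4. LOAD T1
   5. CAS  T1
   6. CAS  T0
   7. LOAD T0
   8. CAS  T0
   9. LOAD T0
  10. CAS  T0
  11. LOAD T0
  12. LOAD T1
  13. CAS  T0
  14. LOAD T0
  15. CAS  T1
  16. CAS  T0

C

Tracing schedule C:
#1 T0 reads 4
#2 T1 reads 4
#3 T1 CAS(4→5) writes; counter now 5
#4 T1 reads 5
#5 T1 CAS(5→6) writes; counter now 6
#6 T0 CAS(4→5) fails; counter now 6
#7 T0 reads 6
#8 T0 CAS(6→7) writes; counter now 7
#9 T0 reads 7
#10 T0 CAS(7→8) writes; counter now 8
#11 T0 reads 8
#12 T1 reads 8
#13 T0 CAS(8→9) writes; counter now 9
#14 T0 reads 9
#15 T1 CAS(8→9) fails; counter now 9
#16 T0 CAS(9→10) writes; counter now 10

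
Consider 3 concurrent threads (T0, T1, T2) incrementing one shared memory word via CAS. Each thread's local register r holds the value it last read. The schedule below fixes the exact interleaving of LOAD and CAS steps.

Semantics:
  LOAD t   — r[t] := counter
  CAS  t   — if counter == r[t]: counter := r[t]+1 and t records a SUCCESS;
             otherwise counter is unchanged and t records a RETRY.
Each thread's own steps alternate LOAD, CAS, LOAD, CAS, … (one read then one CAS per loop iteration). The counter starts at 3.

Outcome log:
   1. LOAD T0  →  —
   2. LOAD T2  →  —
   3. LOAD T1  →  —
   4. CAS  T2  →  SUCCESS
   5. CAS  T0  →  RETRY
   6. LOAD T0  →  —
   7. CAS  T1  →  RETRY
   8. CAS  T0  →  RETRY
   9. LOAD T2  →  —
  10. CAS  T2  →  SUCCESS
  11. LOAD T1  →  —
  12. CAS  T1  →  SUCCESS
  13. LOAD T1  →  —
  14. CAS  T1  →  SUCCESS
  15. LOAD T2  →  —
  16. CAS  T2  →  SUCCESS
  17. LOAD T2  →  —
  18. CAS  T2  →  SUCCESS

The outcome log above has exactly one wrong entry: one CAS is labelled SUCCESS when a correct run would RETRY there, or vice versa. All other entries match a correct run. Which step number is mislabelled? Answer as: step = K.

step = 8

Reference trace:
#1 T0 reads 3
#2 T2 reads 3
#3 T1 reads 3
#4 T2 CAS(3→4) writes; counter now 4
#5 T0 CAS(3→4) fails; counter now 4
#6 T0 reads 4
#7 T1 CAS(3→4) fails; counter now 4
#8 T0 CAS(4→5) writes; counter now 5
#9 T2 reads 5
#10 T2 CAS(5→6) writes; counter now 6
#11 T1 reads 6
#12 T1 CAS(6→7) writes; counter now 7
#13 T1 reads 7
#14 T1 CAS(7→8) writes; counter now 8
#15 T2 reads 8
#16 T2 CAS(8→9) writes; counter now 9
#17 T2 reads 9
#18 T2 CAS(9→10) writes; counter now 10
Flip is step 8.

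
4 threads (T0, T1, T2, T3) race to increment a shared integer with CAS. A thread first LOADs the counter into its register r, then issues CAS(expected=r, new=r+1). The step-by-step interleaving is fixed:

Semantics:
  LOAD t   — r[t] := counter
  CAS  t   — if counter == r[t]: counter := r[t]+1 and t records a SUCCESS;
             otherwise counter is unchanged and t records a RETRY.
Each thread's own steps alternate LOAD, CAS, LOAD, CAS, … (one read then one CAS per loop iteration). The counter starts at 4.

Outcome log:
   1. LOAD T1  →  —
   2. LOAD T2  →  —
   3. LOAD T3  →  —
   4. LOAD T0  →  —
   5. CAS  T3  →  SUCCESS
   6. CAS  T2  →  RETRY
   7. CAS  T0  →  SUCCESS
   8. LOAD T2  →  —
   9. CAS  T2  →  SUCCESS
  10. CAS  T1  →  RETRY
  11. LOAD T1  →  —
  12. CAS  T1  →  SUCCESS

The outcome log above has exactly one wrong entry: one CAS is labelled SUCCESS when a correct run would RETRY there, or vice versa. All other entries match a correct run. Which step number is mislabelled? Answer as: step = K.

step = 7

Re-executing:
1. LOAD T1 → mem=4 r[T1]=4 [LOAD]
2. LOAD T2 → mem=4 r[T2]=4 [LOAD]
3. LOAD T3 → mem=4 r[T3]=4 [LOAD]
4. LOAD T0 → mem=4 r[T0]=4 [LOAD]
5. CAS T3 → mem=5 r[T3]=4 [OK]
6. CAS T2 → mem=5 r[T2]=4 [RETRY]
7. CAS T0 → mem=5 r[T0]=4 [RETRY]
8. LOAD T2 → mem=5 r[T2]=5 [LOAD]
9. CAS T2 → mem=6 r[T2]=5 [OK]
10. CAS T1 → mem=6 r[T1]=4 [RETRY]
11. LOAD T1 → mem=6 r[T1]=6 [LOAD]
12. CAS T1 → mem=7 r[T1]=6 [OK]
Flip is step 7.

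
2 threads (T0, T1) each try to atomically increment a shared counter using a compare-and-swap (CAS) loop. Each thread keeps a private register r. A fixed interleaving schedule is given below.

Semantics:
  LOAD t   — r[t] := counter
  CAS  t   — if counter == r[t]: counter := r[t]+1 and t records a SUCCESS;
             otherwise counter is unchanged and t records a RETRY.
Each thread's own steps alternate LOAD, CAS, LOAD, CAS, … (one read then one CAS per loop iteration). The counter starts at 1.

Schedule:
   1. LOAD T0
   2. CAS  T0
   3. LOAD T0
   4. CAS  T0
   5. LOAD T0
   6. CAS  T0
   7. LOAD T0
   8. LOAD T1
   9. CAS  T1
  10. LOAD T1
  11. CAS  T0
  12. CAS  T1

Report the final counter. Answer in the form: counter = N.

counter = 6

1. LOAD T0 → mem=1 r[T0]=1 [LOAD]
2. CAS T0 → mem=2 r[T0]=1 [OK]
3. LOAD T0 → mem=2 r[T0]=2 [LOAD]
4. CAS T0 → mem=3 r[T0]=2 [OK]
5. LOAD T0 → mem=3 r[T0]=3 [LOAD]
6. CAS T0 → mem=4 r[T0]=3 [OK]
7. LOAD T0 → mem=4 r[T0]=4 [LOAD]
8. LOAD T1 → mem=4 r[T1]=4 [LOAD]
9. CAS T1 → mem=5 r[T1]=4 [OK]
10. LOAD T1 → mem=5 r[T1]=5 [LOAD]
11. CAS T0 → mem=5 r[T0]=4 [RETRY]
12. CAS T1 → mem=6 r[T1]=5 [OK]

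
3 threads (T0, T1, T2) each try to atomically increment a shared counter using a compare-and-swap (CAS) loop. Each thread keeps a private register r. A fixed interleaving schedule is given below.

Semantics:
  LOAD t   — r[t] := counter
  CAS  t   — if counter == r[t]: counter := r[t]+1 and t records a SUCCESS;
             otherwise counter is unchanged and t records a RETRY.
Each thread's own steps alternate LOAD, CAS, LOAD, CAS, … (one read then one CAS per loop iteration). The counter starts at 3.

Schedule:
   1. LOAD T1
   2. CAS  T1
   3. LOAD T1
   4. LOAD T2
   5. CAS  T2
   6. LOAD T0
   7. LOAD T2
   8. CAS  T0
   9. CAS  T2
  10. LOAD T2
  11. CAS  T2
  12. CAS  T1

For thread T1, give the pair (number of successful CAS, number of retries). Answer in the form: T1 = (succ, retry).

T1 = (1, 1)

#1 T1 reads 3
#2 T1 CAS(3→4) writes; counter now 4
#3 T1 reads 4
#4 T2 reads 4
#5 T2 CAS(4→5) writes; counter now 5
#6 T0 reads 5
#7 T2 reads 5
#8 T0 CAS(5→6) writes; counter now 6
#9 T2 CAS(5→6) fails; counter now 6
#10 T2 reads 6
#11 T2 CAS(6→7) writes; counter now 7
#12 T1 CAS(4→5) fails; counter now 7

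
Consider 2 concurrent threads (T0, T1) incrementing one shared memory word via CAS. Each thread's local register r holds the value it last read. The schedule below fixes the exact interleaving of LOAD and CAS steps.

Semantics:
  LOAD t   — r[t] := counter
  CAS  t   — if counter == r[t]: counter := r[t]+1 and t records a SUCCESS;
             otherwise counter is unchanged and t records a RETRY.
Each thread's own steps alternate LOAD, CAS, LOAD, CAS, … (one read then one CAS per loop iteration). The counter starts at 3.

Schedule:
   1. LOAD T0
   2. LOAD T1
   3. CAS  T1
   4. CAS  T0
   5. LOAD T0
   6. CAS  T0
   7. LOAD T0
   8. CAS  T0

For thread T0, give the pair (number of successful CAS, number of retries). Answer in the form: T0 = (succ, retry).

T0 = (2, 1)

T0 LOAD — after: cnt=3, r=3 — load
T1 LOAD — after: cnt=3, r=3 — load
T1 CAS — after: cnt=4, r=3 — ok
T0 CAS — after: cnt=4, r=3 — retry
T0 LOAD — after: cnt=4, r=4 — load
T0 CAS — after: cnt=5, r=4 — ok
T0 LOAD — after: cnt=5, r=5 — load
T0 CAS — after: cnt=6, r=5 — ok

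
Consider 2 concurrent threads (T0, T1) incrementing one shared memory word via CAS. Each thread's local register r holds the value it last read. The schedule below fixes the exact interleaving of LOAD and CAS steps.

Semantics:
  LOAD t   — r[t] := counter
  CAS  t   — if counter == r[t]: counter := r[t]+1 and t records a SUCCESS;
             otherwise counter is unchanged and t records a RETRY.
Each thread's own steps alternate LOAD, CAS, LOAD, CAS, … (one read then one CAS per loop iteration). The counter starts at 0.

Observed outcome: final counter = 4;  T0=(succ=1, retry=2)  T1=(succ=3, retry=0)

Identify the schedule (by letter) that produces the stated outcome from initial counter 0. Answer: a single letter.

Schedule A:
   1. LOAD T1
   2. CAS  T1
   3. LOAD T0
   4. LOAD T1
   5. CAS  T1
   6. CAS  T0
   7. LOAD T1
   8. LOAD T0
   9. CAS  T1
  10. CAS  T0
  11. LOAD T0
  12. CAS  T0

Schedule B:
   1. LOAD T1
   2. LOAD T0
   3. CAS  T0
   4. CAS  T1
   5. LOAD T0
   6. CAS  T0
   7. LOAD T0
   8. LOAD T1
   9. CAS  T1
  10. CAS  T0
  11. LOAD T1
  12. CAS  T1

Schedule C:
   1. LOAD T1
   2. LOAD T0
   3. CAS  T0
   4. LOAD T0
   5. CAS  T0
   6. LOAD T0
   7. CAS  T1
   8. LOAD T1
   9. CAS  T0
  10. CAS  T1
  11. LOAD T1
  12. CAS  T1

A

Tracing schedule A:
T1 LOAD — after: cnt=0, r=0 — load
T1 CAS — after: cnt=1, r=0 — ok
T0 LOAD — after: cnt=1, r=1 — load
T1 LOAD — after: cnt=1, r=1 — load
T1 CAS — after: cnt=2, r=1 — ok
T0 CAS — after: cnt=2, r=1 — retry
T1 LOAD — after: cnt=2, r=2 — load
T0 LOAD — after: cnt=2, r=2 — load
T1 CAS — after: cnt=3, r=2 — ok
T0 CAS — after: cnt=3, r=2 — retry
T0 LOAD — after: cnt=3, r=3 — load
T0 CAS — after: cnt=4, r=3 — ok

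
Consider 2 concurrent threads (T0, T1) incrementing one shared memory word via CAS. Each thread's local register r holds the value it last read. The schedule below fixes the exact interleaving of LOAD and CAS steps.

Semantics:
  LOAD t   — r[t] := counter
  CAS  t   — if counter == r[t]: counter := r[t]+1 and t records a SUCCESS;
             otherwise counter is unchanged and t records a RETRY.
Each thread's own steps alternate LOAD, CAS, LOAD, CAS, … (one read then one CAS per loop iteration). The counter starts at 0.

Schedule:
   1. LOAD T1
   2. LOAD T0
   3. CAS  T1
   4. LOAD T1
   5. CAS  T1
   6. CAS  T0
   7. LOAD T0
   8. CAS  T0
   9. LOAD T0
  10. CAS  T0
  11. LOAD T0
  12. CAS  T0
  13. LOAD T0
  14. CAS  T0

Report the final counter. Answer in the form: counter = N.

step 1: T1 LOAD ⇒ load; ctr=0 reg=0
step 2: T0 LOAD ⇒ load; ctr=0 reg=0
step 3: T1 CAS ⇒ ok; ctr=1 reg=0
step 4: T1 LOAD ⇒ load; ctr=1 reg=1
step 5: T1 CAS ⇒ ok; ctr=2 reg=1
step 6: T0 CAS ⇒ retry; ctr=2 reg=0
step 7: T0 LOAD ⇒ load; ctr=2 reg=2
step 8: T0 CAS ⇒ ok; ctr=3 reg=2
step 9: T0 LOAD ⇒ load; ctr=3 reg=3
step 10: T0 CAS ⇒ ok; ctr=4 reg=3
step 11: T0 LOAD ⇒ load; ctr=4 reg=4
step 12: T0 CAS ⇒ ok; ctr=5 reg=4
step 13: T0 LOAD ⇒ load; ctr=5 reg=5
step 14: T0 CAS ⇒ ok; ctr=6 reg=5

counter = 6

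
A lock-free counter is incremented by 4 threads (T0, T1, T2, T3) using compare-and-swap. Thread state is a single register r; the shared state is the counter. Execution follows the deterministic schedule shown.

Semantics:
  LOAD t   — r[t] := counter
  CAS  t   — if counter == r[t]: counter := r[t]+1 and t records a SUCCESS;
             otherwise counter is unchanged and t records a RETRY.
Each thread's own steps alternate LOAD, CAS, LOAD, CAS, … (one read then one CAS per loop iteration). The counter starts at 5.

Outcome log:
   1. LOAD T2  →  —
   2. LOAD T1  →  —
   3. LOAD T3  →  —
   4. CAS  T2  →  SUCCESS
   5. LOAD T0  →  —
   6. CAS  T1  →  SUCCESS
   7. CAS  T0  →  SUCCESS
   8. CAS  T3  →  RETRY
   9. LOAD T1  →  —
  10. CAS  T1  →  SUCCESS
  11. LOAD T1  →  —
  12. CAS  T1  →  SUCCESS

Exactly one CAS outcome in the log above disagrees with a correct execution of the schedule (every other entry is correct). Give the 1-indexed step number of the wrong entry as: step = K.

Re-executing:
#1 T2 reads 5
#2 T1 reads 5
#3 T3 reads 5
#4 T2 CAS(5→6) writes; counter now 6
#5 T0 reads 6
#6 T1 CAS(5→6) fails; counter now 6
#7 T0 CAS(6→7) writes; counter now 7
#8 T3 CAS(5→6) fails; counter now 7
#9 T1 reads 7
#10 T1 CAS(7→8) writes; counter now 8
#11 T1 reads 8
#12 T1 CAS(8→9) writes; counter now 9
Log disagrees first at step 6.

step = 6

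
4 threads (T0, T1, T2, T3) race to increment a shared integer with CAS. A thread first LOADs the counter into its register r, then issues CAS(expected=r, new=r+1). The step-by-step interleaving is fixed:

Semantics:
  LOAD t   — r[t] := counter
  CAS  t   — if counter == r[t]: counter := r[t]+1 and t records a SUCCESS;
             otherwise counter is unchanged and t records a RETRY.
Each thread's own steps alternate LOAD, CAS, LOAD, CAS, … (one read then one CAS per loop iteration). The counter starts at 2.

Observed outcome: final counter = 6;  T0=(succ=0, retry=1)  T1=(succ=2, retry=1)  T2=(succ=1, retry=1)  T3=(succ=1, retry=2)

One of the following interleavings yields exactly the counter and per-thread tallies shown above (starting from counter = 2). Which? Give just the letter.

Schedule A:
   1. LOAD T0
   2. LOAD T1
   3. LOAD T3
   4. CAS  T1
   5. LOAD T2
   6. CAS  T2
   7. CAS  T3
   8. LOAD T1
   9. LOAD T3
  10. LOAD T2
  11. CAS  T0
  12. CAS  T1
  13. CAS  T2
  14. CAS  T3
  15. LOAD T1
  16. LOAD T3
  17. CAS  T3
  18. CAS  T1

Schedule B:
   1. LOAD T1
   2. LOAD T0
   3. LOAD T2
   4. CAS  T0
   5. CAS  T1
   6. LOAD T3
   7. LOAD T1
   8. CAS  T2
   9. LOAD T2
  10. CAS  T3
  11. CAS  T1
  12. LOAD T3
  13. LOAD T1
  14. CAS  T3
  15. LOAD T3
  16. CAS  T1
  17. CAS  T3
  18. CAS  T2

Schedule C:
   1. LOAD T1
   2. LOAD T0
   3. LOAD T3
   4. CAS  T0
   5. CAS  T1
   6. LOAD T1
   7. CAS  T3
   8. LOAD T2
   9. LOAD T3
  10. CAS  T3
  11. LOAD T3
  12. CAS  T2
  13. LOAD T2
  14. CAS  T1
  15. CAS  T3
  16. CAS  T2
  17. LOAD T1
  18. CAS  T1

Simulating candidate A:
T0 LOAD — after: cnt=2, r=2 — load
T1 LOAD — after: cnt=2, r=2 — load
T3 LOAD — after: cnt=2, r=2 — load
T1 CAS — after: cnt=3, r=2 — ok
T2 LOAD — after: cnt=3, r=3 — load
T2 CAS — after: cnt=4, r=3 — ok
T3 CAS — after: cnt=4, r=2 — retry
T1 LOAD — after: cnt=4, r=4 — load
T3 LOAD — after: cnt=4, r=4 — load
T2 LOAD — after: cnt=4, r=4 — load
T0 CAS — after: cnt=4, r=2 — retry
T1 CAS — after: cnt=5, r=4 — ok
T2 CAS — after: cnt=5, r=4 — retry
T3 CAS — after: cnt=5, r=4 — retry
T1 LOAD — after: cnt=5, r=5 — load
T3 LOAD — after: cnt=5, r=5 — load
T3 CAS — after: cnt=6, r=5 — ok
T1 CAS — after: cnt=6, r=5 — retry

A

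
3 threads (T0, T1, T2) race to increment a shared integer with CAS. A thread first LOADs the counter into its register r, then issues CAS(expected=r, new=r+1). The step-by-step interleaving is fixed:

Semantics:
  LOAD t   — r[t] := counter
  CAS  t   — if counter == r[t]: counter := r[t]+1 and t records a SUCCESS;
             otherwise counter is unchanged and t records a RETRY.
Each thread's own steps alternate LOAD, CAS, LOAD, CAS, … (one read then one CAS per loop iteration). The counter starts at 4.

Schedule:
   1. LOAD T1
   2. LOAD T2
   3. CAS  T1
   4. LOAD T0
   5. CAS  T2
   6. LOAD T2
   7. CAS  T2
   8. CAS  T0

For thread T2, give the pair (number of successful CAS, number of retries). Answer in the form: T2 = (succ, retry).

   1) LOAD T1:  M=4  r_T1=4
   2) LOAD T2:  M=4  r_T2=4
   3) CAS  T1:  M=5  r_T1=4 ✓
   4) LOAD T0:  M=5  r_T0=5
   5) CAS  T2:  M=5  r_T2=4 ✗
   6) LOAD T2:  M=5  r_T2=5
   7) CAS  T2:  M=6  r_T2=5 ✓
   8) CAS  T0:  M=6  r_T0=5 ✗

T2 = (1, 1)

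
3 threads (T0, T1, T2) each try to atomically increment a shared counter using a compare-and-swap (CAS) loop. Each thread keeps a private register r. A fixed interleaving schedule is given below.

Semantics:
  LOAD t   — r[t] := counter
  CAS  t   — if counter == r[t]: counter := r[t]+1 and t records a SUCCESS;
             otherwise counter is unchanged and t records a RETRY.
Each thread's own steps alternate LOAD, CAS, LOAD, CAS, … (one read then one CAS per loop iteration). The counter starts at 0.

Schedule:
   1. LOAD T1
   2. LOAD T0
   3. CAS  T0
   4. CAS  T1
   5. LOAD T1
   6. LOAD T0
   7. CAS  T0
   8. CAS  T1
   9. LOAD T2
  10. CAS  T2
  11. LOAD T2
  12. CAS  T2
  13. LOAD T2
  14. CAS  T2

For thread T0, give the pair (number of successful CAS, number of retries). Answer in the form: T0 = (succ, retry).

T0 = (2, 0)

#1 T1 reads 0
#2 T0 reads 0
#3 T0 CAS(0→1) writes; counter now 1
#4 T1 CAS(0→1) fails; counter now 1
#5 T1 reads 1
#6 T0 reads 1
#7 T0 CAS(1→2) writes; counter now 2
#8 T1 CAS(1→2) fails; counter now 2
#9 T2 reads 2
#10 T2 CAS(2→3) writes; counter now 3
#11 T2 reads 3
#12 T2 CAS(3→4) writes; counter now 4
#13 T2 reads 4
#14 T2 CAS(4→5) writes; counter now 5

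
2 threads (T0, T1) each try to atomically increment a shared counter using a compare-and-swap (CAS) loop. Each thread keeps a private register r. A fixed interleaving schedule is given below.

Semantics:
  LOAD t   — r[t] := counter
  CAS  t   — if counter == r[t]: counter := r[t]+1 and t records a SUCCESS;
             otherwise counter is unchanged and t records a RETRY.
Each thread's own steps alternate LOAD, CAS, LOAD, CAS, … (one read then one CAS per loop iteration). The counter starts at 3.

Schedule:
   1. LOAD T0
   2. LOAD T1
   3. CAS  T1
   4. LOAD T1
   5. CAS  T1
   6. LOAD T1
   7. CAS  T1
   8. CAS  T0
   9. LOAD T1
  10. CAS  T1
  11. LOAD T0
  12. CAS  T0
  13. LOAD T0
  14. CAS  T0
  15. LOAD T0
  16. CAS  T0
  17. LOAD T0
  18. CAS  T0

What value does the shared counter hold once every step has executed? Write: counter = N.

step 1: T0 LOAD ⇒ load; ctr=3 reg=3
step 2: T1 LOAD ⇒ load; ctr=3 reg=3
step 3: T1 CAS ⇒ ok; ctr=4 reg=3
step 4: T1 LOAD ⇒ load; ctr=4 reg=4
step 5: T1 CAS ⇒ ok; ctr=5 reg=4
step 6: T1 LOAD ⇒ load; ctr=5 reg=5
step 7: T1 CAS ⇒ ok; ctr=6 reg=5
step 8: T0 CAS ⇒ retry; ctr=6 reg=3
step 9: T1 LOAD ⇒ load; ctr=6 reg=6
step 10: T1 CAS ⇒ ok; ctr=7 reg=6
step 11: T0 LOAD ⇒ load; ctr=7 reg=7
step 12: T0 CAS ⇒ ok; ctr=8 reg=7
step 13: T0 LOAD ⇒ load; ctr=8 reg=8
step 14: T0 CAS ⇒ ok; ctr=9 reg=8
step 15: T0 LOAD ⇒ load; ctr=9 reg=9
step 16: T0 CAS ⇒ ok; ctr=10 reg=9
step 17: T0 LOAD ⇒ load; ctr=10 reg=10
step 18: T0 CAS ⇒ ok; ctr=11 reg=10

counter = 11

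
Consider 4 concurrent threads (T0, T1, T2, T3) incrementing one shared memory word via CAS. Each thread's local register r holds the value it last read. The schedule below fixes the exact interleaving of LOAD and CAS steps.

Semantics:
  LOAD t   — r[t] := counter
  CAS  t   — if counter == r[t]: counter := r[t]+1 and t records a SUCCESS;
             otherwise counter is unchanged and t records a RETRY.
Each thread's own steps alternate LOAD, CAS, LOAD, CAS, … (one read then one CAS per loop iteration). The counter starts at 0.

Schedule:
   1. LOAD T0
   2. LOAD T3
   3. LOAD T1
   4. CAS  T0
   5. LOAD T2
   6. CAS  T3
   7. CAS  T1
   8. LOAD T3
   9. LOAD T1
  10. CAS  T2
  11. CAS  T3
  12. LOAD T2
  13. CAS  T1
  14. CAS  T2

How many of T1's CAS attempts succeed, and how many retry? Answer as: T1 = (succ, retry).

[1] T0.load  rd  (counter 0, T0.r 0)
[2] T3.load  rd  (counter 0, T3.r 0)
[3] T1.load  rd  (counter 0, T1.r 0)
[4] T0.cas  hit  (counter 1, T0.r 0)
[5] T2.load  rd  (counter 1, T2.r 1)
[6] T3.cas  miss  (counter 1, T3.r 0)
[7] T1.cas  miss  (counter 1, T1.r 0)
[8] T3.load  rd  (counter 1, T3.r 1)
[9] T1.load  rd  (counter 1, T1.r 1)
[10] T2.cas  hit  (counter 2, T2.r 1)
[11] T3.cas  miss  (counter 2, T3.r 1)
[12] T2.load  rd  (counter 2, T2.r 2)
[13] T1.cas  miss  (counter 2, T1.r 1)
[14] T2.cas  hit  (counter 3, T2.r 2)

T1 = (0, 2)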